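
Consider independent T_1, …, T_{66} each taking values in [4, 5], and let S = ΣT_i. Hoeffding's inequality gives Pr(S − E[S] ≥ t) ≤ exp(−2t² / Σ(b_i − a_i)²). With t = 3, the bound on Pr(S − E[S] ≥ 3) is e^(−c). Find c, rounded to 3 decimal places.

Σ(b_i − a_i)² = 66·(1)² = 66.
c = 2t²/66 = 2·3²/66 = 0.2727.

0.273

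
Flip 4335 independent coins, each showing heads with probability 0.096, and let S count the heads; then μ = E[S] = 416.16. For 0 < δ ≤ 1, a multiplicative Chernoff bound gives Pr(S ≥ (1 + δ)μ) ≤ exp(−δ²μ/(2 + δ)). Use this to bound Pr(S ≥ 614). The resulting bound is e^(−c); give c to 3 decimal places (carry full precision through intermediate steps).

Write 614 = (1 + δ)μ, so δ = 614/416.16 − 1 = 0.4753941…
Then the exponent is δ²μ/(2 + δ) = (614 − μ)² / (μ·(2 + δ)) = 37.994744.

37.995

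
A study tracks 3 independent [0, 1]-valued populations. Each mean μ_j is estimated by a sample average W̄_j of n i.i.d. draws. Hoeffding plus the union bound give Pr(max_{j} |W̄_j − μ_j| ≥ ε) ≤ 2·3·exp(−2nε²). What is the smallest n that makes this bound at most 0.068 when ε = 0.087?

296

Need 2·3·exp(−2nε²) ≤ 0.068, i.e. exp(−2nε²) ≤ 0.068/6.
So 2nε² ≥ ln(6/0.068) = 4.480007.
Hence n ≥ 4.480007/(2·0.087²) = 295.944.
The smallest integer n is 296.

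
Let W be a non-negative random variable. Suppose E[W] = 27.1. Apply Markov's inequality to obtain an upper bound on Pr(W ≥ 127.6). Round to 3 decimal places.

Markov's inequality: for a non-negative random variable, Pr(W ≥ a) ≤ E[W]/a.
Here E[W] = 27.1 and a = 127.6, so the bound is 27.1/127.6 = 0.2124.

0.212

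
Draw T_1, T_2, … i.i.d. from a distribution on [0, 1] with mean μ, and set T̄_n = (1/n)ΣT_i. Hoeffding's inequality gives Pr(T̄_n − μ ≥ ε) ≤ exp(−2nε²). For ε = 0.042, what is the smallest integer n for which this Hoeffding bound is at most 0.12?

601

Require exp(−2nε²) ≤ 0.12, i.e. 2nε² ≥ ln(1/0.12) = 2.120264.
So n ≥ 2.120264 / (2·0.042²) = 600.982.
The smallest integer n is 601.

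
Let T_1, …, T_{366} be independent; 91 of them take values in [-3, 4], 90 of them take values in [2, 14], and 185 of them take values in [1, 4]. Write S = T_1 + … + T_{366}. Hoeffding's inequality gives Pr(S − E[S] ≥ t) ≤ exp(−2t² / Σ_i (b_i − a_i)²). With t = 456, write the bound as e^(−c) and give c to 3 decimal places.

Σ(b_i − a_i)² = 91·7² + 90·12² + 185·3² = 19084.
c = 2t² / 19084 = 2·456² / 19084 = 21.7917.

21.792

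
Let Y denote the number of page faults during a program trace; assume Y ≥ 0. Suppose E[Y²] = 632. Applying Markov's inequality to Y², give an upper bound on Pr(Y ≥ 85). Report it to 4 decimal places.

Since Y ≥ 0, the event {Y ≥ 85} is the same as {Y² ≥ 7225}.
Markov's inequality applied to Y² gives Pr(Y² ≥ 7225) ≤ E[Y²]/7225 = 632/7225 = 0.0875.

0.0875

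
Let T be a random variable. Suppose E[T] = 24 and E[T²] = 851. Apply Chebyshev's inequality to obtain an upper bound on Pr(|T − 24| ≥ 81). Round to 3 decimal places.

0.042

Var(T) = E[T²] − (E[T])² = 851 − 576 = 275.
Chebyshev's inequality: Pr(|T − μ| ≥ t) ≤ Var(T)/t² = 275/6561 = 0.0419.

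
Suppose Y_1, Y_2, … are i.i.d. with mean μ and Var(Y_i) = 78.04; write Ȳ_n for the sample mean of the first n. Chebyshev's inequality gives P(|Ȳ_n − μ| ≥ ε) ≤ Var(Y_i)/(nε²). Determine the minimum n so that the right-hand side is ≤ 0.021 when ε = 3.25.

Require 78.04/(n·3.25²) ≤ 0.021, i.e. n ≥ 78.04/(0.021·3.25²) = 351.829.
The smallest integer n is 352.

352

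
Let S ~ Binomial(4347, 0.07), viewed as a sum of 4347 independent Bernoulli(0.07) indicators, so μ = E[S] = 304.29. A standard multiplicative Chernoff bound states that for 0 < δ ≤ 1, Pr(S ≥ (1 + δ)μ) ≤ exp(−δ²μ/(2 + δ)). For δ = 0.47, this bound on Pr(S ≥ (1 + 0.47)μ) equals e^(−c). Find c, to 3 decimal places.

c = δ²μ/(2 + δ) = 0.47²·304.29/(2 + 0.47) = 27.2136.

27.214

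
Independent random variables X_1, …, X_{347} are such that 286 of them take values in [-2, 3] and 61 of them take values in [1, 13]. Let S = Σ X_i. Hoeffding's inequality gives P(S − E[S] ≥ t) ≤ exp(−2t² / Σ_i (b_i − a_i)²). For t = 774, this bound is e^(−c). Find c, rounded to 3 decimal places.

75.195

Σ(b_i − a_i)² = 286·5² + 61·12² = 15934.
c = 2t² / 15934 = 2·774² / 15934 = 75.1947.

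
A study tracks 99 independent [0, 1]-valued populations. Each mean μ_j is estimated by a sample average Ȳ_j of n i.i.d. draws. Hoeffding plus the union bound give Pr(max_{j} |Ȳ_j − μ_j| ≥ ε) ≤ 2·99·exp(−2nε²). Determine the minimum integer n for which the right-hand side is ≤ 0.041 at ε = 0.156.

175

Need 2·99·exp(−2nε²) ≤ 0.041, i.e. exp(−2nε²) ≤ 0.041/198.
So 2nε² ≥ ln(198/0.041) = 8.482450.
Hence n ≥ 8.482450/(2·0.156²) = 174.278.
The smallest integer n is 175.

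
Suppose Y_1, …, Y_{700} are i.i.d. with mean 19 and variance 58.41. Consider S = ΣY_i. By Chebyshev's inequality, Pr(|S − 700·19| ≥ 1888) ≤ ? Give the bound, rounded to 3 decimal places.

Var(S) = n·Var(Y_i) = 700·58.41 = 40887.
Chebyshev: Pr(|S − 700·19| ≥ 1888) ≤ Var(S)/1888² = 40887/3564544 = 0.0115.

0.011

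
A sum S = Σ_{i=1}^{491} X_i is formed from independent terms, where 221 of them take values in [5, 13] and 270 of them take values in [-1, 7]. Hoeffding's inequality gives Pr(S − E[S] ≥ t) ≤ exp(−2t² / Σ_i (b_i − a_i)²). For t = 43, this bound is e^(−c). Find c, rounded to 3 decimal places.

0.118

Σ(b_i − a_i)² = 221·8² + 270·8² = 31424.
c = 2t² / 31424 = 2·43² / 31424 = 0.1177.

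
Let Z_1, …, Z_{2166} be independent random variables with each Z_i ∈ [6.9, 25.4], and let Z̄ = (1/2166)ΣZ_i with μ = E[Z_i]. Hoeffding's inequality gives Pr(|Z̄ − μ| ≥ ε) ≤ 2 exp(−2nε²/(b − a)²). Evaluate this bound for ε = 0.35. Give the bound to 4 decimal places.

0.4243

Exponent: 2nε²/(b − a)² = 2·2166·0.35² / 18.5² = 1.55053.
Bound = 2·exp(−1.55053) = 0.42427.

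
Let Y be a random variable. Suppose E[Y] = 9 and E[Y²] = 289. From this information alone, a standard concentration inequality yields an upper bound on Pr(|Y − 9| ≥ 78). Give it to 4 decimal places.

The first two moments determine the variance, so Chebyshev's inequality is the sharpest standard bound available.
Var(Y) = E[Y²] − (E[Y])² = 289 − 81 = 208.
Chebyshev's inequality: Pr(|Y − μ| ≥ t) ≤ Var(Y)/t² = 208/6084 = 0.0342.

0.0342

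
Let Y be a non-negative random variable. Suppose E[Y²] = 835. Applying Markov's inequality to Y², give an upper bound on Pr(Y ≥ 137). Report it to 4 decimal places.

0.0445

Since Y ≥ 0, the event {Y ≥ 137} is the same as {Y² ≥ 18769}.
Markov's inequality applied to Y² gives Pr(Y² ≥ 18769) ≤ E[Y²]/18769 = 835/18769 = 0.0445.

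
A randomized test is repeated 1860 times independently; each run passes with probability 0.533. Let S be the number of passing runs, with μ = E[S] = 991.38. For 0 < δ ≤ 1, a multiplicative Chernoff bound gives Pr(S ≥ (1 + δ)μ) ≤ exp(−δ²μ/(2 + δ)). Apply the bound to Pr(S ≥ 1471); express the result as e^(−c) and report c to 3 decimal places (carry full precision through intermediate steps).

93.420

Write 1471 = (1 + δ)μ, so δ = 1471/991.38 − 1 = 0.4837903…
Then the exponent is δ²μ/(2 + δ) = (1471 − μ)² / (μ·(2 + δ)) = 93.419921.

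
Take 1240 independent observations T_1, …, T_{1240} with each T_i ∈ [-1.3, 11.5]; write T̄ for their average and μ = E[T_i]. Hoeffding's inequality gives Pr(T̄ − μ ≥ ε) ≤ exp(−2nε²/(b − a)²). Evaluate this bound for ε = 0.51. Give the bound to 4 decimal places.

0.0195

Exponent: 2nε²/(b − a)² = 2·1240·0.51² / 12.8² = 3.93706.
Bound = exp(−3.93706) = 0.01951.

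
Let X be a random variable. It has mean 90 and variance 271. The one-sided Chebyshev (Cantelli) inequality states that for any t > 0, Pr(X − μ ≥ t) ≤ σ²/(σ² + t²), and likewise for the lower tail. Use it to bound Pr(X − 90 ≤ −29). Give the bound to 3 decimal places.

Here σ² = 271 and t = 29, so σ² + t² = 1112.
Cantelli's bound: 271/1112 = 0.2437.

0.244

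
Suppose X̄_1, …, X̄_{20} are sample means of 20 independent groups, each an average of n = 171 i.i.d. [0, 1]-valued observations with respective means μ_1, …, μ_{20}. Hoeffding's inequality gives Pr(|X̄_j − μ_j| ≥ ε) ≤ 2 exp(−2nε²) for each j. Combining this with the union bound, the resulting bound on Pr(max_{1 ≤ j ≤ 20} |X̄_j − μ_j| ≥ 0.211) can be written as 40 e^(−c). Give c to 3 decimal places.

Union bound over the 20 events: Pr(max_{1 ≤ j ≤ 20} |X̄_j − μ_j| ≥ 0.211) ≤ 20·2·exp(−2nε²) = 40 exp(−2·171·0.211²).
So c = 2·171·0.211² = 15.2262.

15.226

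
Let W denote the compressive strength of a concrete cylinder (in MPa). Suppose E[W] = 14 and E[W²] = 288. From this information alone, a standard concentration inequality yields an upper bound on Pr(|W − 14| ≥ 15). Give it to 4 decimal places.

0.4089

The first two moments determine the variance, so Chebyshev's inequality is the sharpest standard bound available.
Var(W) = E[W²] − (E[W])² = 288 − 196 = 92.
Chebyshev's inequality: Pr(|W − μ| ≥ t) ≤ Var(W)/t² = 92/225 = 0.4089.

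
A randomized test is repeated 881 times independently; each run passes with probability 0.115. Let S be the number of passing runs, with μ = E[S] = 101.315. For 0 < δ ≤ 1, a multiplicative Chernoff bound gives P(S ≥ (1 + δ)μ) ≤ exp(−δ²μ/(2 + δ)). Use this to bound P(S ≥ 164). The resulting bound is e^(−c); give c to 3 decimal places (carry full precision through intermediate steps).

Write 164 = (1 + δ)μ, so δ = 164/101.315 − 1 = 0.6187139…
Then the exponent is δ²μ/(2 + δ) = (164 − μ)² / (μ·(2 + δ)) = 14.810355.

14.810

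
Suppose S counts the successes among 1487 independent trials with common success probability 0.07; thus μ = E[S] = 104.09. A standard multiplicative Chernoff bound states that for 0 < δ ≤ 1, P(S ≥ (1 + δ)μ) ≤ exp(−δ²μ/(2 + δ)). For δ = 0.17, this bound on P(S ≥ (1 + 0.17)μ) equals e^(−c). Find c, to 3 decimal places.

1.386

c = δ²μ/(2 + δ) = 0.17²·104.09/(2 + 0.17) = 1.3863.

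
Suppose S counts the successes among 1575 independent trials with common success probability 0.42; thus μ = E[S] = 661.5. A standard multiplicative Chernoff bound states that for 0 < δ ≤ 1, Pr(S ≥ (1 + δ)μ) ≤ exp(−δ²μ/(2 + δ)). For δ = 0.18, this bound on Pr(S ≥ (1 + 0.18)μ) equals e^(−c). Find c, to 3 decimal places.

9.831

c = δ²μ/(2 + δ) = 0.18²·661.5/(2 + 0.18) = 9.8315.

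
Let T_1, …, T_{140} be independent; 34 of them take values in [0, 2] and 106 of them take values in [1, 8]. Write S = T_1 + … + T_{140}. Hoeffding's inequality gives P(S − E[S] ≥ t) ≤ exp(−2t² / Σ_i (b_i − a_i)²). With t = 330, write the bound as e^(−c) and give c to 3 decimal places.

40.863

Σ(b_i − a_i)² = 34·2² + 106·7² = 5330.
c = 2t² / 5330 = 2·330² / 5330 = 40.8630.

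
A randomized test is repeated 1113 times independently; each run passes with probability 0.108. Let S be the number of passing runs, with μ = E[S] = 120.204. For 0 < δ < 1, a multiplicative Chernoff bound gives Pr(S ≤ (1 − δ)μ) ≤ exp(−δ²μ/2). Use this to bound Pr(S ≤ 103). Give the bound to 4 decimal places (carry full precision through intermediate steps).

Write 103 = (1 − δ)μ, so δ = 1 − 103/120.204 = 0.1431234…
Then the exponent is δ²μ/2 = (μ − 103)²/(2μ) = 1.231147.
Bound = exp(−1.231147) = 0.29196.

0.2920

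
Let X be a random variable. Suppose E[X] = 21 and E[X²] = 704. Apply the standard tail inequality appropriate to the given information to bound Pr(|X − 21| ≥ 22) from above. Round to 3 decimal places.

0.543

The first two moments determine the variance, so Chebyshev's inequality is the sharpest standard bound available.
Var(X) = E[X²] − (E[X])² = 704 − 441 = 263.
Chebyshev's inequality: Pr(|X − μ| ≥ t) ≤ Var(X)/t² = 263/484 = 0.5434.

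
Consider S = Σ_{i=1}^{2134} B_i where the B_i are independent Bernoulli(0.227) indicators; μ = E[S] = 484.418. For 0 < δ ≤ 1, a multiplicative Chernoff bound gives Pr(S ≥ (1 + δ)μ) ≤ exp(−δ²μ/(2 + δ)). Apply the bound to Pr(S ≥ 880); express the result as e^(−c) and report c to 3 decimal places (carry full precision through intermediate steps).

114.690

Write 880 = (1 + δ)μ, so δ = 880/484.418 − 1 = 0.8166129…
Then the exponent is δ²μ/(2 + δ) = (880 − μ)² / (μ·(2 + δ)) = 114.690013.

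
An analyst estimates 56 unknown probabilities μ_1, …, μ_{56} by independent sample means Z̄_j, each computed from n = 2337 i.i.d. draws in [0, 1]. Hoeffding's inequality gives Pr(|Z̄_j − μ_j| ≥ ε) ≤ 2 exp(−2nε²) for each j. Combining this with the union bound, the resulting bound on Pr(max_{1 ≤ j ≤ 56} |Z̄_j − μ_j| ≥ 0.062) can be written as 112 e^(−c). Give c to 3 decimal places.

17.967

Union bound over the 56 events: Pr(max_{1 ≤ j ≤ 56} |Z̄_j − μ_j| ≥ 0.062) ≤ 56·2·exp(−2nε²) = 112 exp(−2·2337·0.062²).
So c = 2·2337·0.062² = 17.9669.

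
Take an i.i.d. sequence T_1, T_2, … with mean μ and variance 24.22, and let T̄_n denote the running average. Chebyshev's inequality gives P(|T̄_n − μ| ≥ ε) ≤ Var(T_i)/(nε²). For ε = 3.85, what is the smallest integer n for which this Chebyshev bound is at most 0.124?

Require 24.22/(n·3.85²) ≤ 0.124, i.e. n ≥ 24.22/(0.124·3.85²) = 13.177.
The smallest integer n is 14.

14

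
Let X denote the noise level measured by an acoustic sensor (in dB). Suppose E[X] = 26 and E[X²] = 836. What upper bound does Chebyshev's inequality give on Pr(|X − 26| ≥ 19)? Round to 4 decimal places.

0.4432

Var(X) = E[X²] − (E[X])² = 836 − 676 = 160.
Chebyshev's inequality: Pr(|X − μ| ≥ t) ≤ Var(X)/t² = 160/361 = 0.4432.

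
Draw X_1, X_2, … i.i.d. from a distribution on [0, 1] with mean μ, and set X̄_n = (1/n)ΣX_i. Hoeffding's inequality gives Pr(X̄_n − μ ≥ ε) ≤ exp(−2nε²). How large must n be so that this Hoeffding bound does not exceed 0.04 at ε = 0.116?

120

Require exp(−2nε²) ≤ 0.04, i.e. 2nε² ≥ ln(1/0.04) = 3.218876.
So n ≥ 3.218876 / (2·0.116²) = 119.607.
The smallest integer n is 120.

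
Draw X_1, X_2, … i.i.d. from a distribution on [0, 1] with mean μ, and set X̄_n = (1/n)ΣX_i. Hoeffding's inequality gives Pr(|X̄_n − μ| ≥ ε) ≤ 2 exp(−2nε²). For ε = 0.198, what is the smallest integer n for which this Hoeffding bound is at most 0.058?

46

Require 2·exp(−2nε²) ≤ 0.058, i.e. 2nε² ≥ ln(2/0.058) = 3.540459.
So n ≥ 3.540459 / (2·0.198²) = 45.154.
The smallest integer n is 46.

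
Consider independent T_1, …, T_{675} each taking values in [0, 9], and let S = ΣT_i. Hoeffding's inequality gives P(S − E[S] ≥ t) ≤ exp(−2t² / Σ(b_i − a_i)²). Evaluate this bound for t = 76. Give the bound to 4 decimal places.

0.8095

Σ(b_i − a_i)² = 675·(9)² = 54675.
Exponent = 2·76²/54675 = 0.2113.
Bound = exp(−0.2113) = 0.80954.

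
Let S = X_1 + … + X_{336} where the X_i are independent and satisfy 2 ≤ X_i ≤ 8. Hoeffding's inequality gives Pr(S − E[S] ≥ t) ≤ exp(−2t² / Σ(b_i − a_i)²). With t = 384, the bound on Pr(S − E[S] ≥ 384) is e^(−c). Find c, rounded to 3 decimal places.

24.381

Σ(b_i − a_i)² = 336·(6)² = 12096.
c = 2t²/12096 = 2·384²/12096 = 24.3810.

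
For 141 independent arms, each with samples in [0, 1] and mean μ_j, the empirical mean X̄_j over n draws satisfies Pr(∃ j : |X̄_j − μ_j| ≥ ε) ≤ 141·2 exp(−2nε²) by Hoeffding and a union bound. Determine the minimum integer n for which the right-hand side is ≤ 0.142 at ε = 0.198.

Need 2·141·exp(−2nε²) ≤ 0.142, i.e. exp(−2nε²) ≤ 0.142/282.
So 2nε² ≥ ln(282/0.142) = 7.593835.
Hence n ≥ 7.593835/(2·0.198²) = 96.850.
The smallest integer n is 97.

97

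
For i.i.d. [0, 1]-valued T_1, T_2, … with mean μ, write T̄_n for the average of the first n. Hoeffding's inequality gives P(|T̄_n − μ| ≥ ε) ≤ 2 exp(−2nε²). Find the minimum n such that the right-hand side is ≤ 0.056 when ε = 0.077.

Require 2·exp(−2nε²) ≤ 0.056, i.e. 2nε² ≥ ln(2/0.056) = 3.575551.
So n ≥ 3.575551 / (2·0.077²) = 301.531.
The smallest integer n is 302.

302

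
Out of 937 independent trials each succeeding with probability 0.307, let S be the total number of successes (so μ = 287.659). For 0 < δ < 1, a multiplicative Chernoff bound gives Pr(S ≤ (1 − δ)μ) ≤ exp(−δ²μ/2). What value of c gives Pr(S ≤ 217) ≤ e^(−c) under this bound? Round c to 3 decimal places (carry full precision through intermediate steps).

8.678

Write 217 = (1 − δ)μ, so δ = 1 − 217/287.659 = 0.2456346…
Then the exponent is δ²μ/2 = (μ − 217)²/(2μ) = 8.678147.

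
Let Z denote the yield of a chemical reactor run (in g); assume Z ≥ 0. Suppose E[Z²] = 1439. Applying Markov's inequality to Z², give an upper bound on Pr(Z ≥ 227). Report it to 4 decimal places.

Since Z ≥ 0, the event {Z ≥ 227} is the same as {Z² ≥ 51529}.
Markov's inequality applied to Z² gives Pr(Z² ≥ 51529) ≤ E[Z²]/51529 = 1439/51529 = 0.0279.

0.0279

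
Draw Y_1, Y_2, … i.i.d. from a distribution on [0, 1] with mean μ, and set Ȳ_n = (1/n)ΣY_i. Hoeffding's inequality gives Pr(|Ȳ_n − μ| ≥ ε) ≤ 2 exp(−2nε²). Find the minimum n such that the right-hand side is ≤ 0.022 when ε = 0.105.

205

Require 2·exp(−2nε²) ≤ 0.022, i.e. 2nε² ≥ ln(2/0.022) = 4.509860.
So n ≥ 4.509860 / (2·0.105²) = 204.529.
The smallest integer n is 205.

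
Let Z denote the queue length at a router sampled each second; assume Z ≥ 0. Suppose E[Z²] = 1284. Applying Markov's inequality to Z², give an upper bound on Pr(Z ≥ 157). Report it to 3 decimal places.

0.052

Since Z ≥ 0, the event {Z ≥ 157} is the same as {Z² ≥ 24649}.
Markov's inequality applied to Z² gives Pr(Z² ≥ 24649) ≤ E[Z²]/24649 = 1284/24649 = 0.0521.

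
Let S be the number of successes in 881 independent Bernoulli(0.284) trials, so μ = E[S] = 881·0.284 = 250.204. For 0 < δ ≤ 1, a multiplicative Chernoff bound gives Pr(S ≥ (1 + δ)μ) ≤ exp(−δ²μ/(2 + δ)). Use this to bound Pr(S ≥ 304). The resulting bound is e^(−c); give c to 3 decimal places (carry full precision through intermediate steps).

5.222

Write 304 = (1 + δ)μ, so δ = 304/250.204 − 1 = 0.2150086…
Then the exponent is δ²μ/(2 + δ) = (304 − μ)² / (μ·(2 + δ)) = 5.221921.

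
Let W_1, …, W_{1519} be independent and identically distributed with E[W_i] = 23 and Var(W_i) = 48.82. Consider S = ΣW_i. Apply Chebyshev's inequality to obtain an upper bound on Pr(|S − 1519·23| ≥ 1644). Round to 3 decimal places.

0.027

Var(S) = n·Var(W_i) = 1519·48.82 = 74157.58.
Chebyshev: Pr(|S − 1519·23| ≥ 1644) ≤ Var(S)/1644² = 74157.58/2702736 = 0.0274.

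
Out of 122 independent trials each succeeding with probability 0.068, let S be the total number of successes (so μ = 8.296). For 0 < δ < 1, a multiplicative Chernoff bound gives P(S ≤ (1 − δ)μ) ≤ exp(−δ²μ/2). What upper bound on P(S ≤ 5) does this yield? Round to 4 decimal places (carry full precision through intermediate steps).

0.5196

Write 5 = (1 − δ)μ, so δ = 1 − 5/8.296 = 0.3972999…
Then the exponent is δ²μ/2 = (μ − 5)²/(2μ) = 0.654750.
Bound = exp(−0.654750) = 0.51957.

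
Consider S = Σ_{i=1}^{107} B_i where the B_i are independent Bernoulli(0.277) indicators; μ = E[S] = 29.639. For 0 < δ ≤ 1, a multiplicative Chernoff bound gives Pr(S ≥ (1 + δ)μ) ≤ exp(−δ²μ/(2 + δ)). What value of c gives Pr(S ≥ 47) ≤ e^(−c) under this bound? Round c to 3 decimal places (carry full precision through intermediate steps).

Write 47 = (1 + δ)μ, so δ = 47/29.639 − 1 = 0.5857485…
Then the exponent is δ²μ/(2 + δ) = (47 − μ)² / (μ·(2 + δ)) = 3.932780.

3.933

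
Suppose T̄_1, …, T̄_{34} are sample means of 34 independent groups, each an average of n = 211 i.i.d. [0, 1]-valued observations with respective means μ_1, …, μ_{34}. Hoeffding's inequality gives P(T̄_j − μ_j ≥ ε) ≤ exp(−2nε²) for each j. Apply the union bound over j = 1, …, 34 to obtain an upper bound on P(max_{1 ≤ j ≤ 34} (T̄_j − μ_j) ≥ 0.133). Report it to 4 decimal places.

Per-experiment Hoeffding bound: exp(−2·211·0.133²) = exp(−7.46476) = 0.00057292.
Union bound over 34 events: 34·0.00057292 = 0.01948.

0.0195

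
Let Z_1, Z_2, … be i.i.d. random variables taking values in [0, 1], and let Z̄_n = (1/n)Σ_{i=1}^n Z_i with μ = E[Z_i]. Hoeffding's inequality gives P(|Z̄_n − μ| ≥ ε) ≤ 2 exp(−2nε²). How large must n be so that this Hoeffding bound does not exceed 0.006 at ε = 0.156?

Require 2·exp(−2nε²) ≤ 0.006, i.e. 2nε² ≥ ln(2/0.006) = 5.809143.
So n ≥ 5.809143 / (2·0.156²) = 119.353.
The smallest integer n is 120.

120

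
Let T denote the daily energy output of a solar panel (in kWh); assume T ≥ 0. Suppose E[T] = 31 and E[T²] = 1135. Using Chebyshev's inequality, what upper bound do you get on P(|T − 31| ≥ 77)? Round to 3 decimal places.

Var(T) = E[T²] − (E[T])² = 1135 − 961 = 174.
Chebyshev's inequality: P(|T − μ| ≥ t) ≤ Var(T)/t² = 174/5929 = 0.0293.

0.029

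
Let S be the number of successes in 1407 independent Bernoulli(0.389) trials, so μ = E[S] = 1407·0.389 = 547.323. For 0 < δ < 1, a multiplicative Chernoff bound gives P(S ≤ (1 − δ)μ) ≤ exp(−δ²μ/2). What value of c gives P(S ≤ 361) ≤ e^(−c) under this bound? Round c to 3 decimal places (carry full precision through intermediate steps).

Write 361 = (1 − δ)μ, so δ = 1 − 361/547.323 = 0.340426…
Then the exponent is δ²μ/2 = (μ − 361)²/(2μ) = 31.714600.

31.715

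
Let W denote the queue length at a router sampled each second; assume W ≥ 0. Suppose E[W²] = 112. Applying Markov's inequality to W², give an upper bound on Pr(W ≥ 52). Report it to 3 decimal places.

Since W ≥ 0, the event {W ≥ 52} is the same as {W² ≥ 2704}.
Markov's inequality applied to W² gives Pr(W² ≥ 2704) ≤ E[W²]/2704 = 112/2704 = 0.0414.

0.041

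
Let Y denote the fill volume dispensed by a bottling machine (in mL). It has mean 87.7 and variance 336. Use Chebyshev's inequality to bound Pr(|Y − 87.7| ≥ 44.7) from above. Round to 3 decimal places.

0.168

Chebyshev: Pr(|Y − μ| ≥ t) ≤ Var(Y)/t².
Bound = 336 / 1998.09 = 0.1682.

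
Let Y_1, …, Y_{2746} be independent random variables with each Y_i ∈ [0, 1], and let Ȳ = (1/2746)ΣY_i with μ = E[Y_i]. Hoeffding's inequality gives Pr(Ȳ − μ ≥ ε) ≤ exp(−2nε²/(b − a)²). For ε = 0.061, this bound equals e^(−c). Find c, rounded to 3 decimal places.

20.436

c = 2nε²/(b − a)² = 2·2746·0.061² / 1² = 20.4357.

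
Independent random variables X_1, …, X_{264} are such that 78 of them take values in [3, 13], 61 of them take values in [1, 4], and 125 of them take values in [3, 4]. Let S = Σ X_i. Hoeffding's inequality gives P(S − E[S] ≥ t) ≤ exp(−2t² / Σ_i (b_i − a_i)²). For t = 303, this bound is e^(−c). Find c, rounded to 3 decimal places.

21.668

Σ(b_i − a_i)² = 78·10² + 61·3² + 125·1² = 8474.
c = 2t² / 8474 = 2·303² / 8474 = 21.6684.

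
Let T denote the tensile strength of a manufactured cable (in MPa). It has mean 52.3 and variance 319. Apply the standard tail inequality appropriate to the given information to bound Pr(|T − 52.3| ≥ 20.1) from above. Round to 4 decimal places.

Mean and variance are known, so Chebyshev's inequality applies.
Chebyshev: Pr(|T − μ| ≥ t) ≤ Var(T)/t².
Bound = 319 / 404.01 = 0.7896.

0.7896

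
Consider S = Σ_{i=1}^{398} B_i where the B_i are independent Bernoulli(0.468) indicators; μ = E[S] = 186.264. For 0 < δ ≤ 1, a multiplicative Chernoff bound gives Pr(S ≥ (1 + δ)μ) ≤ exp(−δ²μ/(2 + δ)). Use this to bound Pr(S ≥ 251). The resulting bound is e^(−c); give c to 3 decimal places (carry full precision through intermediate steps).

9.584

Write 251 = (1 + δ)μ, so δ = 251/186.264 − 1 = 0.3475497…
Then the exponent is δ²μ/(2 + δ) = (251 − μ)² / (μ·(2 + δ)) = 9.584026.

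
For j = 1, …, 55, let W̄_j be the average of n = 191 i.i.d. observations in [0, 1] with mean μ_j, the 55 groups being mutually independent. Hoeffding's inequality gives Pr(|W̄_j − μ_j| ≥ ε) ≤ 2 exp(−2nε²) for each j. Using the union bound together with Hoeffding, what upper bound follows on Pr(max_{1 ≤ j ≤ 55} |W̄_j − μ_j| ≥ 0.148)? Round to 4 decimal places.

Per-experiment Hoeffding bound: 2·exp(−2·191·0.148²) = 2·exp(−8.36733) = 0.00046467.
Union bound over 55 events: 55·0.00046467 = 0.02556.

0.0256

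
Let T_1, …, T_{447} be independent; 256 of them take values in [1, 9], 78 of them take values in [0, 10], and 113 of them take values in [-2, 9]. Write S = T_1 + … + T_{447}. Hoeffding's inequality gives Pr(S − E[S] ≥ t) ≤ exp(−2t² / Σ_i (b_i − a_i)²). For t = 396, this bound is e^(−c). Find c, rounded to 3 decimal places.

8.285

Σ(b_i − a_i)² = 256·8² + 78·10² + 113·11² = 37857.
c = 2t² / 37857 = 2·396² / 37857 = 8.2847.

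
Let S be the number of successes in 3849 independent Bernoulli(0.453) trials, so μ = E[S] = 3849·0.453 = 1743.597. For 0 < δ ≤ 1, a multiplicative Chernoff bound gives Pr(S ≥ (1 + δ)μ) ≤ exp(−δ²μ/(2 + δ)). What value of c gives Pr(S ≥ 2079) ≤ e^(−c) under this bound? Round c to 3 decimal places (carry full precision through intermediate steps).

29.429

Write 2079 = (1 + δ)μ, so δ = 2079/1743.597 − 1 = 0.1923627…
Then the exponent is δ²μ/(2 + δ) = (2079 − μ)² / (μ·(2 + δ)) = 29.428991.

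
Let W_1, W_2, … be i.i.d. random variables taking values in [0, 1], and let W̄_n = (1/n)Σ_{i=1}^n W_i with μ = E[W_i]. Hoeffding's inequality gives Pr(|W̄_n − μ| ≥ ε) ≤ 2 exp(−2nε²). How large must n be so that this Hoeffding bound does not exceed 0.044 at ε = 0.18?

59

Require 2·exp(−2nε²) ≤ 0.044, i.e. 2nε² ≥ ln(2/0.044) = 3.816713.
So n ≥ 3.816713 / (2·0.18²) = 58.900.
The smallest integer n is 59.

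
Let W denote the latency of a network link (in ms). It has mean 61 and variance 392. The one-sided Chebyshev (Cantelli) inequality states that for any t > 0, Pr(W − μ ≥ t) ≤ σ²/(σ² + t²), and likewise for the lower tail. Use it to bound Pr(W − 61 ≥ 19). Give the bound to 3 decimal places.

Here σ² = 392 and t = 19, so σ² + t² = 753.
Cantelli's bound: 392/753 = 0.5206.

0.521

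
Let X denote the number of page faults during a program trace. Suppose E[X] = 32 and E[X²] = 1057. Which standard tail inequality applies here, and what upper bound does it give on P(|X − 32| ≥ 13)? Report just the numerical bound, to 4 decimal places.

The first two moments determine the variance, so Chebyshev's inequality is the sharpest standard bound available.
Var(X) = E[X²] − (E[X])² = 1057 − 1024 = 33.
Chebyshev's inequality: P(|X − μ| ≥ t) ≤ Var(X)/t² = 33/169 = 0.1953.

0.1953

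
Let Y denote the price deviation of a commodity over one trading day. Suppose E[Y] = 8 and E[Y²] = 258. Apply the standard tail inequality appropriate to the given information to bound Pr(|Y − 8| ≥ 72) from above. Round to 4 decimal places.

The first two moments determine the variance, so Chebyshev's inequality is the sharpest standard bound available.
Var(Y) = E[Y²] − (E[Y])² = 258 − 64 = 194.
Chebyshev's inequality: Pr(|Y − μ| ≥ t) ≤ Var(Y)/t² = 194/5184 = 0.0374.

0.0374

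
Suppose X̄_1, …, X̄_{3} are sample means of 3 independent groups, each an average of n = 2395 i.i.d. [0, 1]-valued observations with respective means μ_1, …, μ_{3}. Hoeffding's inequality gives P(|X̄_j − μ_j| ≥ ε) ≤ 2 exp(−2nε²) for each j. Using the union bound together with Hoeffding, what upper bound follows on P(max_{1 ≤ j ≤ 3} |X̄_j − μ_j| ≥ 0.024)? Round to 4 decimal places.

Per-experiment Hoeffding bound: 2·exp(−2·2395·0.024²) = 2·exp(−2.75904) = 0.12671.
Union bound over 3 events: 3·0.12671 = 0.38012.

0.3801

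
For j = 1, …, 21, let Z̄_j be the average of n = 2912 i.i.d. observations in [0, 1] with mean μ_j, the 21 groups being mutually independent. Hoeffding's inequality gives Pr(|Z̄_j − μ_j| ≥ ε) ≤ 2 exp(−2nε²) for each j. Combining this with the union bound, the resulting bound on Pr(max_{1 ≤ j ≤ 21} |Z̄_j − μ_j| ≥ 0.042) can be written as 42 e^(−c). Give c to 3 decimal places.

10.274

Union bound over the 21 events: Pr(max_{1 ≤ j ≤ 21} |Z̄_j − μ_j| ≥ 0.042) ≤ 21·2·exp(−2nε²) = 42 exp(−2·2912·0.042²).
So c = 2·2912·0.042² = 10.2735.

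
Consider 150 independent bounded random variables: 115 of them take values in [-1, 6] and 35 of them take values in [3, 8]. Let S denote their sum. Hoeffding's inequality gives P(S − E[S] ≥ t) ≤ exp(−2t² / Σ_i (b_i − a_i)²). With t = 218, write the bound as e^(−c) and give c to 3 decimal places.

Σ(b_i − a_i)² = 115·7² + 35·5² = 6510.
c = 2t² / 6510 = 2·218² / 6510 = 14.6003.

14.600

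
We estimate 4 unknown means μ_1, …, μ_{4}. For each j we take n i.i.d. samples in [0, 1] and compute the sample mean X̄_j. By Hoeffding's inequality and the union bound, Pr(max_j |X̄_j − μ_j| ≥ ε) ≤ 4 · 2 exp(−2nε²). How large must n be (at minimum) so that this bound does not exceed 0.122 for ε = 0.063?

Need 2·4·exp(−2nε²) ≤ 0.122, i.e. exp(−2nε²) ≤ 0.122/8.
So 2nε² ≥ ln(8/0.122) = 4.183176.
Hence n ≥ 4.183176/(2·0.063²) = 526.981.
The smallest integer n is 527.

527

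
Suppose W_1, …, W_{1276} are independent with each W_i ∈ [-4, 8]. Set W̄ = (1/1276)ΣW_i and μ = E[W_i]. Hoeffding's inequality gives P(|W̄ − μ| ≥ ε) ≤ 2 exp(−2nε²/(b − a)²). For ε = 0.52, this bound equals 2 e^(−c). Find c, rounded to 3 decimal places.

c = 2nε²/(b − a)² = 2·1276·0.52² / 12² = 4.7921.

4.792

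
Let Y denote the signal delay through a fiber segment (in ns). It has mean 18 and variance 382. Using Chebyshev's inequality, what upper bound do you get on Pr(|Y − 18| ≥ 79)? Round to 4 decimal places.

0.0612

Chebyshev: Pr(|Y − μ| ≥ t) ≤ Var(Y)/t².
Bound = 382 / 6241 = 0.0612.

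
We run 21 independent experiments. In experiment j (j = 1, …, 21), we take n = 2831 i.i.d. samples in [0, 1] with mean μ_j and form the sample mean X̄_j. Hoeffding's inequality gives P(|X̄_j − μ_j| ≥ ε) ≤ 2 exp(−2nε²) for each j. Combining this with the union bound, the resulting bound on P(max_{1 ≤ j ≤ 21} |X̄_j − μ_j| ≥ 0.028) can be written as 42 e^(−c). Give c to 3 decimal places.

4.439

Union bound over the 21 events: P(max_{1 ≤ j ≤ 21} |X̄_j − μ_j| ≥ 0.028) ≤ 21·2·exp(−2nε²) = 42 exp(−2·2831·0.028²).
So c = 2·2831·0.028² = 4.4390.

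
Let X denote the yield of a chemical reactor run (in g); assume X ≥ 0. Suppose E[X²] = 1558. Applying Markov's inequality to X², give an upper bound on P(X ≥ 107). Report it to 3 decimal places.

0.136

Since X ≥ 0, the event {X ≥ 107} is the same as {X² ≥ 11449}.
Markov's inequality applied to X² gives P(X² ≥ 11449) ≤ E[X²]/11449 = 1558/11449 = 0.1361.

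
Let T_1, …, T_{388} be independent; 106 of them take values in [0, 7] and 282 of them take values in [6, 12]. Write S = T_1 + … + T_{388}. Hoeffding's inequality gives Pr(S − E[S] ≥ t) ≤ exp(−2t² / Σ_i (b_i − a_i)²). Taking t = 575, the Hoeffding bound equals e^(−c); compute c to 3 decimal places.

43.089

Σ(b_i − a_i)² = 106·7² + 282·6² = 15346.
c = 2t² / 15346 = 2·575² / 15346 = 43.0894.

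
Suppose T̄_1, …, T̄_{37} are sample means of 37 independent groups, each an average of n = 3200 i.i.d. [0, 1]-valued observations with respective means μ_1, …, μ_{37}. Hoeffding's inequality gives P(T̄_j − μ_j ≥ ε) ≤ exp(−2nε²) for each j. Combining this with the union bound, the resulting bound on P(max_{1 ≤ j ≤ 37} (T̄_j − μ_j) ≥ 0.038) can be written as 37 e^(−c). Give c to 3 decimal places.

9.242

Union bound over the 37 events: P(max_{1 ≤ j ≤ 37} (T̄_j − μ_j) ≥ 0.038) ≤ 37·exp(−2nε²) = 37 exp(−2·3200·0.038²).
So c = 2·3200·0.038² = 9.2416.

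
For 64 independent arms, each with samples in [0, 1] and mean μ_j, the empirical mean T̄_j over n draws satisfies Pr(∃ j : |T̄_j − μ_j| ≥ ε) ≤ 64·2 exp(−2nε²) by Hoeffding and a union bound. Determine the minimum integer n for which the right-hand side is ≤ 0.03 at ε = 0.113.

328

Need 2·64·exp(−2nε²) ≤ 0.03, i.e. exp(−2nε²) ≤ 0.03/128.
So 2nε² ≥ ln(128/0.03) = 8.358588.
Hence n ≥ 8.358588/(2·0.113²) = 327.300.
The smallest integer n is 328.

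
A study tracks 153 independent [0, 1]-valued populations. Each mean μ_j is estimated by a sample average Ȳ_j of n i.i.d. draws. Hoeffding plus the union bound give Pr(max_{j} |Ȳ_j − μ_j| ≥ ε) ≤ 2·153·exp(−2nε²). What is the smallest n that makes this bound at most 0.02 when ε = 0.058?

1433

Need 2·153·exp(−2nε²) ≤ 0.02, i.e. exp(−2nε²) ≤ 0.02/306.
So 2nε² ≥ ln(306/0.02) = 9.635608.
Hence n ≥ 9.635608/(2·0.058²) = 1432.165.
The smallest integer n is 1433.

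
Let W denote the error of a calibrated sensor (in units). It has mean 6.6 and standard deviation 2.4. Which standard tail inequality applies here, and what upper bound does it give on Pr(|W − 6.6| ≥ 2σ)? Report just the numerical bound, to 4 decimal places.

0.2500

Mean and variance are known, so Chebyshev's inequality applies.
Chebyshev: Pr(|W − μ| ≥ t) ≤ Var(W)/t².
Var(W) = σ² = 2.4² = 5.76.
t = 2·2.4 = 4.8.
Bound = 5.76 / 23.04 = 0.2500.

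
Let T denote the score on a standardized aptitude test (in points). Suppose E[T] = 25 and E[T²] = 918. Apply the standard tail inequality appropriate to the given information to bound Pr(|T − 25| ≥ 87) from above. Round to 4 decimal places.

0.0387

The first two moments determine the variance, so Chebyshev's inequality is the sharpest standard bound available.
Var(T) = E[T²] − (E[T])² = 918 − 625 = 293.
Chebyshev's inequality: Pr(|T − μ| ≥ t) ≤ Var(T)/t² = 293/7569 = 0.0387.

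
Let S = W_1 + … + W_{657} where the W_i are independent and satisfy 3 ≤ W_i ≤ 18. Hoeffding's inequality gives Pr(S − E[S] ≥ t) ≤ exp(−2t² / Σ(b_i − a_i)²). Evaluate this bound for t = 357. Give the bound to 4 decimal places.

Σ(b_i − a_i)² = 657·(15)² = 147825.
Exponent = 2·357²/147825 = 1.7243.
Bound = exp(−1.7243) = 0.17829.

0.1783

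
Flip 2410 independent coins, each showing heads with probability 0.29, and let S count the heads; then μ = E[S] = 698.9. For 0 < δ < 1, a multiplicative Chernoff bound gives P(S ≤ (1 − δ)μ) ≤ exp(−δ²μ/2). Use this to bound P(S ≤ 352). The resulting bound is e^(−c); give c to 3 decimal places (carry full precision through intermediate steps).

Write 352 = (1 − δ)μ, so δ = 1 − 352/698.9 = 0.4963514…
Then the exponent is δ²μ/2 = (μ − 352)²/(2μ) = 86.092152.

86.092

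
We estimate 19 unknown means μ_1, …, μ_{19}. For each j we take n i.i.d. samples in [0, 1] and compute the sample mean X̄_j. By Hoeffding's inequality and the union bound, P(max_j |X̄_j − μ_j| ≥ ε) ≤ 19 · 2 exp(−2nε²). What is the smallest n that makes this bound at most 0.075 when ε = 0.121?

Need 2·19·exp(−2nε²) ≤ 0.075, i.e. exp(−2nε²) ≤ 0.075/38.
So 2nε² ≥ ln(38/0.075) = 6.227853.
Hence n ≥ 6.227853/(2·0.121²) = 212.685.
The smallest integer n is 213.

213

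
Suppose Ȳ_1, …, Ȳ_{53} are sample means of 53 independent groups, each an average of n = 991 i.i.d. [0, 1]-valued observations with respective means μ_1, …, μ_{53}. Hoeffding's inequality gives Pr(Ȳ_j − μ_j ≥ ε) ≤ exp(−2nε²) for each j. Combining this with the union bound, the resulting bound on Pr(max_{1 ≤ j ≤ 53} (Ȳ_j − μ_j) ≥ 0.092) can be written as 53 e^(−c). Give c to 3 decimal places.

Union bound over the 53 events: Pr(max_{1 ≤ j ≤ 53} (Ȳ_j − μ_j) ≥ 0.092) ≤ 53·exp(−2nε²) = 53 exp(−2·991·0.092²).
So c = 2·991·0.092² = 16.7756.

16.776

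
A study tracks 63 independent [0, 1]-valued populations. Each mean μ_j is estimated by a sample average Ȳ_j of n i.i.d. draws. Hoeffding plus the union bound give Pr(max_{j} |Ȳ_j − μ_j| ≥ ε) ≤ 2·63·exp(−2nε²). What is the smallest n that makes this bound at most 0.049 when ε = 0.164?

Need 2·63·exp(−2nε²) ≤ 0.049, i.e. exp(−2nε²) ≤ 0.049/126.
So 2nε² ≥ ln(126/0.049) = 7.852217.
Hence n ≥ 7.852217/(2·0.164²) = 145.974.
The smallest integer n is 146.

146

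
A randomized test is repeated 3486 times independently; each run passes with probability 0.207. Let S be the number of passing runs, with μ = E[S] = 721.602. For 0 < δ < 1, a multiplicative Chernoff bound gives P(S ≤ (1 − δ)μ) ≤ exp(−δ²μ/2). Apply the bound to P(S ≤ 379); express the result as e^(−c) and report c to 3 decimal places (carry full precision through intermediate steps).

Write 379 = (1 − δ)μ, so δ = 1 − 379/721.602 = 0.4747797…
Then the exponent is δ²μ/2 = (μ − 379)²/(2μ) = 81.330242.

81.330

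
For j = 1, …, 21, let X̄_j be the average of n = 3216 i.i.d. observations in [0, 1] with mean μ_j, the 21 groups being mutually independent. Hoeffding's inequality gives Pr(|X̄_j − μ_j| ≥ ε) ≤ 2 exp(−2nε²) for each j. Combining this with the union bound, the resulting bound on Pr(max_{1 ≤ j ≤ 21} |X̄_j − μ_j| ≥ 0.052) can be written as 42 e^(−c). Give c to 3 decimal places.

17.392

Union bound over the 21 events: Pr(max_{1 ≤ j ≤ 21} |X̄_j − μ_j| ≥ 0.052) ≤ 21·2·exp(−2nε²) = 42 exp(−2·3216·0.052²).
So c = 2·3216·0.052² = 17.3921.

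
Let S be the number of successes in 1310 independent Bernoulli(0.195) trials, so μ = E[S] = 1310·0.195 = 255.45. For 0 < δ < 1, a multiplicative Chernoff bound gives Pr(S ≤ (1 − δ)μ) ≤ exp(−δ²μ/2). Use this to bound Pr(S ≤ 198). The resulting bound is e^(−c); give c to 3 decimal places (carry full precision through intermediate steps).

6.460

Write 198 = (1 − δ)μ, so δ = 1 − 198/255.45 = 0.2248972…
Then the exponent is δ²μ/2 = (μ − 198)²/(2μ) = 6.460173.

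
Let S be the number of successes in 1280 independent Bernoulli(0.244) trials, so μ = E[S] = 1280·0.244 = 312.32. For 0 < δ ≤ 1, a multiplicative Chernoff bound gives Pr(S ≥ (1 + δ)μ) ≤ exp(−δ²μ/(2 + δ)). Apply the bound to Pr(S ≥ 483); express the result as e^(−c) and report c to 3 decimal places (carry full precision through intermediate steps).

Write 483 = (1 + δ)μ, so δ = 483/312.32 − 1 = 0.5464908…
Then the exponent is δ²μ/(2 + δ) = (483 − μ)² / (μ·(2 + δ)) = 36.628857.

36.629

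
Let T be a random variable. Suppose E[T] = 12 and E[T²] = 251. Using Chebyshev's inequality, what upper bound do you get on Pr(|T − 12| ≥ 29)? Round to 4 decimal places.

Var(T) = E[T²] − (E[T])² = 251 − 144 = 107.
Chebyshev's inequality: Pr(|T − μ| ≥ t) ≤ Var(T)/t² = 107/841 = 0.1272.

0.1272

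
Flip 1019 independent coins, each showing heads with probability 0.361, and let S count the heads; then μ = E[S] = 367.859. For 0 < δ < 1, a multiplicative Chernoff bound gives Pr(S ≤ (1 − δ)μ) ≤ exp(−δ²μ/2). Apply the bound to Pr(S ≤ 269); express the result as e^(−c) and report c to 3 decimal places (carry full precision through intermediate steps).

13.284

Write 269 = (1 − δ)μ, so δ = 1 − 269/367.859 = 0.2687416…
Then the exponent is δ²μ/2 = (μ − 269)²/(2μ) = 13.283761.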